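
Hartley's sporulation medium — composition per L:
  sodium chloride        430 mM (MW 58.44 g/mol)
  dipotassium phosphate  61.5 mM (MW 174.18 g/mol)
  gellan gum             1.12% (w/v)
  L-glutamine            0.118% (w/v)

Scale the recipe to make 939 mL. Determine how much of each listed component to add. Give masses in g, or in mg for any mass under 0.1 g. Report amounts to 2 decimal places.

sodium chloride 23.60 g; dipotassium phosphate 10.06 g; gellan gum 10.52 g; L-glutamine 1.11 g

Scale factor relative to 1 L: 0.939.
sodium chloride: 430 mmol/L × 58.44 g/mol × 0.939 L ÷ 1000 = 23.60 g
dipotassium phosphate: 61.5 mmol/L × 174.18 g/mol × 0.939 L ÷ 1000 = 10.06 g
gellan gum: 1.12% w/v = 11.2 g/L → 11.2 × 0.939 L = 10.52 g
L-glutamine: 0.118% w/v = 1.18 g/L → 1.18 × 0.939 L = 1.11 g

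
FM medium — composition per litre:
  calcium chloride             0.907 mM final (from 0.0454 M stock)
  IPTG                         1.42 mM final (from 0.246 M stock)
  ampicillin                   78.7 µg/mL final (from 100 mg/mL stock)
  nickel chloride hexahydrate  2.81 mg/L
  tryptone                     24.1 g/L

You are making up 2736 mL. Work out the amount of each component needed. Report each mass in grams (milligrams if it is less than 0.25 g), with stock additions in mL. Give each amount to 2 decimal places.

calcium chloride 54.66 mL; IPTG 15.79 mL; ampicillin 2.15 mL; nickel chloride hexahydrate 7.69 mg; tryptone 65.94 g

Target volume = 2736 mL = 2.736 L.
calcium chloride: C1V1 = C2V2 → 0.907 mM × 2736 mL ÷ 45.4 mM = 54.66 mL
IPTG: V = C2·V2/C1 = 1.42 mM × 2736 mL ÷ 246 mM = 15.79 mL
ampicillin: V = C2·V2/C1 = 78.7 µg/mL × 2736 mL ÷ 100000 µg/mL = 2.15 mL
nickel chloride hexahydrate: 2.81 mg/L × 2.736 L = 7.69 mg
tryptone: 24.1 g/L × 2.736 L = 65.94 g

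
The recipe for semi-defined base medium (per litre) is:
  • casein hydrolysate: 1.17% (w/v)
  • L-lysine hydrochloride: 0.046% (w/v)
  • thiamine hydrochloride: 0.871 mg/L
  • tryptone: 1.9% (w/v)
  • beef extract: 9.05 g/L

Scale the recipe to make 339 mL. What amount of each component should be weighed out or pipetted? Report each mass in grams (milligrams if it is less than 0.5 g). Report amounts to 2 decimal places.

Scale factor relative to 1 L: 0.339.
casein hydrolysate: 1.17% w/v = 11.7 g/L → 11.7 × 0.339 L = 3.97 g
L-lysine hydrochloride: 0.046 g per 100 mL × 339 mL ÷ 100 = 0.15594 g = 155.94 mg
thiamine hydrochloride: 0.871 mg/L × 0.339 L = 0.30 mg
tryptone: 1.9 g per 100 mL × 339 mL ÷ 100 = 6.44 g
beef extract: 9.05 g/L × 0.339 L = 3.07 g

casein hydrolysate 3.97 g; L-lysine hydrochloride 155.94 mg; thiamine hydrochloride 0.30 mg; tryptone 6.44 g; beef extract 3.07 g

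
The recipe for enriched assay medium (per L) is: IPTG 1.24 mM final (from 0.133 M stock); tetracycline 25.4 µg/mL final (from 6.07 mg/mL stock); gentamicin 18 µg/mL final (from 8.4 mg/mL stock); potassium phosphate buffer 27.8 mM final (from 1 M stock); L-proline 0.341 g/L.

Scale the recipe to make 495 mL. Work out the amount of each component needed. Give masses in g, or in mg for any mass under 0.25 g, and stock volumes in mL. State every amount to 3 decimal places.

IPTG 4.615 mL; tetracycline 2.071 mL; gentamicin 1.061 mL; potassium phosphate buffer 13.761 mL; L-proline 168.795 mg

Scale factor relative to 1 L: 0.495.
IPTG: V = C2·V2/C1 = 1.24 mM × 495 mL ÷ 133 mM = 4.615 mL
tetracycline: V = C2·V2/C1 = 25.4 µg/mL × 495 mL ÷ 6070 µg/mL = 2.071 mL
gentamicin: dilute stock: 18 µg/mL × 495 mL ÷ 8400 µg/mL = 1.061 mL
potassium phosphate buffer: dilute stock: 27.8 mM × 495 mL ÷ 1000 mM = 13.761 mL
L-proline: 0.341 g/L × 0.495 L = 0.168795 g = 168.795 mg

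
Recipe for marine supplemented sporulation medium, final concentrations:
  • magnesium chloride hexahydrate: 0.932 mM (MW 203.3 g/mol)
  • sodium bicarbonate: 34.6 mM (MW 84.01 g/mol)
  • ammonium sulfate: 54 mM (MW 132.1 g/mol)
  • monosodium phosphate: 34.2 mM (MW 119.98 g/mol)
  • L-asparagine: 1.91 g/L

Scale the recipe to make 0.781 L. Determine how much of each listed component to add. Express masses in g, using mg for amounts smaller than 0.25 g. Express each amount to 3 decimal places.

magnesium chloride hexahydrate 147.980 mg; sodium bicarbonate 2.270 g; ammonium sulfate 5.571 g; monosodium phosphate 3.205 g; L-asparagine 1.492 g

Working volume: 0.781 L.
magnesium chloride hexahydrate: 0.932 mmol/L × 203.3 mg/mmol × 0.781 L = 147.980 mg
sodium bicarbonate: 34.6 mmol/L × 84.01 g/mol × 0.781 L ÷ 1000 = 2.270 g
ammonium sulfate: 54 mmol/L × 132.1 g/mol × 0.781 L ÷ 1000 = 5.571 g
monosodium phosphate: 34.2 mmol/L × 119.98 g/mol × 0.781 L ÷ 1000 = 3.205 g
L-asparagine: 1.91 g/L × 0.781 L = 1.492 g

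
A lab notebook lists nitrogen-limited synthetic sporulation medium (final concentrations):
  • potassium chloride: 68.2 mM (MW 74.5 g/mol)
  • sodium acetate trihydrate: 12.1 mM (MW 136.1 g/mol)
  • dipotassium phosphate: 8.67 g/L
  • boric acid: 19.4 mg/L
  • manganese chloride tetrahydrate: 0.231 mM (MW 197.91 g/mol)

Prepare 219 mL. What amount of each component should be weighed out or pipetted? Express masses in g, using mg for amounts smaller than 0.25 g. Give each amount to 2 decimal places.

Working volume: 219 mL = 0.219 L.
potassium chloride: 68.2 mmol/L × 74.5 g/mol × 0.219 L ÷ 1000 = 1.11 g
sodium acetate trihydrate: 12.1 mmol/L × 136.1 g/mol × 0.219 L ÷ 1000 = 0.36 g
dipotassium phosphate: 8.67 g/L × 0.219 L = 1.90 g
boric acid: 19.4 mg/L × 0.219 L = 4.25 mg
manganese chloride tetrahydrate: 0.231 mmol/L × 197.91 mg/mmol × 0.219 L = 10.01 mg

potassium chloride 1.11 g; sodium acetate trihydrate 0.36 g; dipotassium phosphate 1.90 g; boric acid 4.25 mg; manganese chloride tetrahydrate 10.01 mg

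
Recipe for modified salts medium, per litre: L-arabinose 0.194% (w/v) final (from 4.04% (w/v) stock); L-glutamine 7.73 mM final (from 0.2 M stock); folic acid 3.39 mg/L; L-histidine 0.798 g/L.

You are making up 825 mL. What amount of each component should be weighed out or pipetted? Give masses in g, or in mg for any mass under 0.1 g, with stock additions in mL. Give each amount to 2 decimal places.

L-arabinose 39.62 mL; L-glutamine 31.89 mL; folic acid 2.80 mg; L-histidine 0.66 g

Working volume: 825 mL = 0.825 L.
L-arabinose: V = C2·V2/C1 = 0.194% ÷ 4.04% × 825 mL = 39.62 mL
L-glutamine: C1V1 = C2V2 → 7.73 mM × 825 mL ÷ 200 mM = 31.89 mL
folic acid: 3.39 mg/L × 0.825 L = 2.80 mg
L-histidine: 0.798 g/L × 0.825 L = 0.66 g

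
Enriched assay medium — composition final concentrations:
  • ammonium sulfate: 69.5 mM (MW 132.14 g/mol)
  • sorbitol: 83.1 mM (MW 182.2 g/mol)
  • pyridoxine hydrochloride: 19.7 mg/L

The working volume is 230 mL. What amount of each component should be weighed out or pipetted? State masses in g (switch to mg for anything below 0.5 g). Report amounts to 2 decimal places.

ammonium sulfate 2.11 g; sorbitol 3.48 g; pyridoxine hydrochloride 4.53 mg

Scale factor relative to 1 L: 0.23.
ammonium sulfate: 69.5 mmol/L × 132.14 g/mol × 0.23 L ÷ 1000 = 2.11 g
sorbitol: 83.1 mmol/L × 182.2 g/mol × 0.23 L ÷ 1000 = 3.48 g
pyridoxine hydrochloride: 19.7 mg/L × 0.23 L = 4.53 mg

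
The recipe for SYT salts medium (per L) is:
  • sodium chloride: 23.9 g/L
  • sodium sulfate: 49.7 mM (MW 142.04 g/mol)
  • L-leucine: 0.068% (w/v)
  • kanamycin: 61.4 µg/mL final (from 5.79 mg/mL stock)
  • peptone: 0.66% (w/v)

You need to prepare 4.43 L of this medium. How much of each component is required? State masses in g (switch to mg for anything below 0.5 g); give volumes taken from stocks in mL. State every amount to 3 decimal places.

Working volume: 4.43 L.
sodium chloride: 23.9 g/L × 4.43 L = 105.877 g
sodium sulfate: 49.7 mmol/L × 142.04 g/mol × 4.43 L ÷ 1000 = 31.273 g
L-leucine: 0.068% w/v = 0.68 g/L → 0.68 × 4.43 L = 3.012 g
kanamycin: V = C2·V2/C1 = 61.4 µg/mL × 4430 mL ÷ 5790 µg/mL = 46.978 mL
peptone: 0.66 g per 100 mL × 4430 mL ÷ 100 = 29.238 g

sodium chloride 105.877 g; sodium sulfate 31.273 g; L-leucine 3.012 g; kanamycin 46.978 mL; peptone 29.238 g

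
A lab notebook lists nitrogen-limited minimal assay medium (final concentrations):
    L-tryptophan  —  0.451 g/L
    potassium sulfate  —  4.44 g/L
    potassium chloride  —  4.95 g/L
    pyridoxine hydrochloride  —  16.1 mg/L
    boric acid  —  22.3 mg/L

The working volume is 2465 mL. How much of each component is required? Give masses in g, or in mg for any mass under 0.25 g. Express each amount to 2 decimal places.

Scale factor relative to 1 L: 2.465.
L-tryptophan: 0.451 g/L × 2.465 L = 1.11 g
potassium sulfate: 4.44 g/L × 2.465 L = 10.94 g
potassium chloride: 4.95 g/L × 2.465 L = 12.20 g
pyridoxine hydrochloride: 16.1 mg/L × 2.465 L = 39.69 mg
boric acid: 22.3 mg/L × 2.465 L = 54.97 mg

L-tryptophan 1.11 g; potassium sulfate 10.94 g; potassium chloride 12.20 g; pyridoxine hydrochloride 39.69 mg; boric acid 54.97 mg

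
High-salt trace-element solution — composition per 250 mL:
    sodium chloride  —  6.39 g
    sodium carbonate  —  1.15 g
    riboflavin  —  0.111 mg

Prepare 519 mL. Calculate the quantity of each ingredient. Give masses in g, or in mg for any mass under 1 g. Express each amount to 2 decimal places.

sodium chloride 13.27 g; sodium carbonate 2.39 g; riboflavin 0.23 mg

Ratio of target to recipe volume: 519 / 250 = 2.076.
sodium chloride: 6.39 g × (519 mL / 250 mL) = 13.27 g
sodium carbonate: 1.15 g × (519 mL / 250 mL) = 2.39 g
riboflavin: 0.111 mg × (519 mL / 250 mL) = 0.23 mg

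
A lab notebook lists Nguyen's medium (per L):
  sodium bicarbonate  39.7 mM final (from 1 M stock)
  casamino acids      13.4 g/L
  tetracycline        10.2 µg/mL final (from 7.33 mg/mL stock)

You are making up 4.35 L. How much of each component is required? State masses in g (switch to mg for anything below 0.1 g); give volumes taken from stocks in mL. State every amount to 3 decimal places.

Scale factor relative to 1 L: 4.35.
sodium bicarbonate: dilute stock: 39.7 mM × 4350 mL ÷ 1000 mM = 172.695 mL
casamino acids: 13.4 g/L × 4.35 L = 58.290 g
tetracycline: dilute stock: 10.2 µg/mL × 4350 mL ÷ 7330 µg/mL = 6.053 mL

sodium bicarbonate 172.695 mL; casamino acids 58.290 g; tetracycline 6.053 mL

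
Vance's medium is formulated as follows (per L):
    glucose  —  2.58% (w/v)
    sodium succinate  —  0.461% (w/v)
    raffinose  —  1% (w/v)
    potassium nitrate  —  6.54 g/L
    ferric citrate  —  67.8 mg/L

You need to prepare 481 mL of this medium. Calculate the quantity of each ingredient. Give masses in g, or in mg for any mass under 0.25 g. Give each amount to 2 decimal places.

glucose 12.41 g; sodium succinate 2.22 g; raffinose 4.81 g; potassium nitrate 3.15 g; ferric citrate 32.61 mg

Target volume = 481 mL = 0.481 L.
glucose: 2.58 g per 100 mL × 481 mL ÷ 100 = 12.41 g
sodium succinate: 0.461 g per 100 mL × 481 mL ÷ 100 = 2.22 g
raffinose: 1 g per 100 mL × 481 mL ÷ 100 = 4.81 g
potassium nitrate: 6.54 g/L × 0.481 L = 3.15 g
ferric citrate: 67.8 mg/L × 0.481 L = 32.61 mg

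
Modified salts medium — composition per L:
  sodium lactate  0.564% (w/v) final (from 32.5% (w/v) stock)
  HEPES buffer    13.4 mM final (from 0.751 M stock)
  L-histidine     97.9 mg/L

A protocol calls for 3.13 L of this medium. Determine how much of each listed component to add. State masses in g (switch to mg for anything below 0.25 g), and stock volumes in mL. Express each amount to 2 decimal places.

Working volume: 3.13 L.
sodium lactate: dilute stock: 0.564% ÷ 32.5% × 3130 mL = 54.32 mL
HEPES buffer: V = C2·V2/C1 = 13.4 mM × 3130 mL ÷ 751 mM = 55.85 mL
L-histidine: 97.9 mg/L × 3.13 L = 306.427 mg = 0.31 g

sodium lactate 54.32 mL; HEPES buffer 55.85 mL; L-histidine 0.31 g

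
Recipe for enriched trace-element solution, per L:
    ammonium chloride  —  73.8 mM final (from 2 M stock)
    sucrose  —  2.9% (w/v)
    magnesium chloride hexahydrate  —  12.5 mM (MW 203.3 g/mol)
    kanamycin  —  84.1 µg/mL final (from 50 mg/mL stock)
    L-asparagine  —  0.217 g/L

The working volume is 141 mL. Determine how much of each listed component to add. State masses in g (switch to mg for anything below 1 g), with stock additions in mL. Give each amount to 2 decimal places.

ammonium chloride 5.20 mL; sucrose 4.09 g; magnesium chloride hexahydrate 358.32 mg; kanamycin 0.24 mL; L-asparagine 30.60 mg

Working volume: 141 mL = 0.141 L.
ammonium chloride: V = C2·V2/C1 = 73.8 mM × 141 mL ÷ 2000 mM = 5.20 mL
sucrose: 2.9 g per 100 mL × 141 mL ÷ 100 = 4.09 g
magnesium chloride hexahydrate: 12.5 mmol/L × 203.3 mg/mmol × 0.141 L = 358.32 mg
kanamycin: dilute stock: 84.1 µg/mL × 141 mL ÷ 50000 µg/mL = 0.24 mL
L-asparagine: 0.217 g/L × 0.141 L = 0.030597 g = 30.60 mg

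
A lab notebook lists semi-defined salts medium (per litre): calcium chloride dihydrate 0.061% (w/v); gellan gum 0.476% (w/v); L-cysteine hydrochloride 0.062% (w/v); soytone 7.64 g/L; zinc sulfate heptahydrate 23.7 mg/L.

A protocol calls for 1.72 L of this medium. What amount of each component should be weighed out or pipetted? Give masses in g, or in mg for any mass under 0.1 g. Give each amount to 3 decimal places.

calcium chloride dihydrate 1.049 g; gellan gum 8.187 g; L-cysteine hydrochloride 1.066 g; soytone 13.141 g; zinc sulfate heptahydrate 40.764 mg

Scale factor relative to 1 L: 1.72.
calcium chloride dihydrate: 0.061% w/v = 0.61 g/L → 0.61 × 1.72 L = 1.049 g
gellan gum: 0.476 g per 100 mL × 1720 mL ÷ 100 = 8.187 g
L-cysteine hydrochloride: 0.062% w/v = 0.62 g/L → 0.62 × 1.72 L = 1.066 g
soytone: 7.64 g/L × 1.72 L = 13.141 g
zinc sulfate heptahydrate: 23.7 mg/L × 1.72 L = 40.764 mg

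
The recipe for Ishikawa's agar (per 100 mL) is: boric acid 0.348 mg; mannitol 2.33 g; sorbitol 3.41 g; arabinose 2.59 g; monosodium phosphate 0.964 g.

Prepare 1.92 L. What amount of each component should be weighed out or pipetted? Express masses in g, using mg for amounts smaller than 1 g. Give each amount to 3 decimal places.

boric acid 6.682 mg; mannitol 44.736 g; sorbitol 65.472 g; arabinose 49.728 g; monosodium phosphate 18.509 g

Ratio of target to recipe volume: 1920 / 100 = 19.2.
boric acid: 0.348 mg × (1920 mL / 100 mL) = 6.682 mg
mannitol: 2.33 g × (1920 mL / 100 mL) = 44.736 g
sorbitol: 3.41 g × (1920 mL / 100 mL) = 65.472 g
arabinose: 2.59 g × (1920 mL / 100 mL) = 49.728 g
monosodium phosphate: 0.964 g × (1920 mL / 100 mL) = 18.509 g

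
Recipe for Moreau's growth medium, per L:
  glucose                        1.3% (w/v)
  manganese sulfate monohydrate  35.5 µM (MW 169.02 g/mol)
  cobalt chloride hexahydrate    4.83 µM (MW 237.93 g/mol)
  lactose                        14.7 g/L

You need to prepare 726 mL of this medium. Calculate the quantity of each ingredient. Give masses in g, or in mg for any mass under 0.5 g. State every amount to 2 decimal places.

Scale factor relative to 1 L: 0.726.
glucose: 1.3% w/v = 13 g/L → 13 × 0.726 L = 9.44 g
manganese sulfate monohydrate: 35.5 µmol/L × 169.02 g/mol × 0.726 L ÷ 1000 = 4.36 mg
cobalt chloride hexahydrate: 4.83 µmol/L × 237.93 g/mol × 0.726 L ÷ 1000 = 0.83 mg
lactose: 14.7 g/L × 0.726 L = 10.67 g

glucose 9.44 g; manganese sulfate monohydrate 4.36 mg; cobalt chloride hexahydrate 0.83 mg; lactose 10.67 g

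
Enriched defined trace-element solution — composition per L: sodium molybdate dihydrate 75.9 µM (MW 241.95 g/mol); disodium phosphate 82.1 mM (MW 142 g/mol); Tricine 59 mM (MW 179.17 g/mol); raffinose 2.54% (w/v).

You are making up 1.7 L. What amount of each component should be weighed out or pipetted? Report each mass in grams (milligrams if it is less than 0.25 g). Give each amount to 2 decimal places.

sodium molybdate dihydrate 31.22 mg; disodium phosphate 19.82 g; Tricine 17.97 g; raffinose 43.18 g

Working volume: 1.7 L.
sodium molybdate dihydrate: 75.9 µmol/L × 241.95 g/mol × 1.7 L ÷ 1000 = 31.22 mg
disodium phosphate: 82.1 mmol/L × 142 g/mol × 1.7 L ÷ 1000 = 19.82 g
Tricine: 59 mmol/L × 179.17 g/mol × 1.7 L ÷ 1000 = 17.97 g
raffinose: 2.54% w/v = 25.4 g/L → 25.4 × 1.7 L = 43.18 g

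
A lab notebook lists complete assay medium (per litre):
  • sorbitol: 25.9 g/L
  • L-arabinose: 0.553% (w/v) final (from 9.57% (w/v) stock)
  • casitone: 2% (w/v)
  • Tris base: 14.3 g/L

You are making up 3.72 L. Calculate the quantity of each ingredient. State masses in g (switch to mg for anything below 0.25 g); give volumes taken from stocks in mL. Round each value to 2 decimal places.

Working volume: 3.72 L.
sorbitol: 25.9 g/L × 3.72 L = 96.35 g
L-arabinose: dilute stock: 0.553% ÷ 9.57% × 3720 mL = 214.96 mL
casitone: 2 g per 100 mL × 3720 mL ÷ 100 = 74.40 g
Tris base: 14.3 g/L × 3.72 L = 53.20 g

sorbitol 96.35 g; L-arabinose 214.96 mL; casitone 74.40 g; Tris base 53.20 g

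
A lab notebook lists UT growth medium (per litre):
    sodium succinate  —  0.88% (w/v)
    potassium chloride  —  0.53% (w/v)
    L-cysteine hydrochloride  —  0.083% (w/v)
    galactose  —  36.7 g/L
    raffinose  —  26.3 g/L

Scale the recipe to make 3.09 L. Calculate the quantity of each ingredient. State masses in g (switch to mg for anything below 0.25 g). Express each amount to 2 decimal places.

Working volume: 3.09 L.
sodium succinate: 0.88 g per 100 mL × 3090 mL ÷ 100 = 27.19 g
potassium chloride: 0.53 g per 100 mL × 3090 mL ÷ 100 = 16.38 g
L-cysteine hydrochloride: 0.083 g per 100 mL × 3090 mL ÷ 100 = 2.56 g
galactose: 36.7 g/L × 3.09 L = 113.40 g
raffinose: 26.3 g/L × 3.09 L = 81.27 g

sodium succinate 27.19 g; potassium chloride 16.38 g; L-cysteine hydrochloride 2.56 g; galactose 113.40 g; raffinose 81.27 g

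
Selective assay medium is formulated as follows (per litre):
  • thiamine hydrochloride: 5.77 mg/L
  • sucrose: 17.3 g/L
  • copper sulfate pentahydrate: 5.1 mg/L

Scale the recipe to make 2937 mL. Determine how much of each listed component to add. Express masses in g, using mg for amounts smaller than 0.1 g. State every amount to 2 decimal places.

Target volume = 2937 mL = 2.937 L.
thiamine hydrochloride: 5.77 mg/L × 2.937 L = 16.95 mg
sucrose: 17.3 g/L × 2.937 L = 50.81 g
copper sulfate pentahydrate: 5.1 mg/L × 2.937 L = 14.98 mg

thiamine hydrochloride 16.95 mg; sucrose 50.81 g; copper sulfate pentahydrate 14.98 mg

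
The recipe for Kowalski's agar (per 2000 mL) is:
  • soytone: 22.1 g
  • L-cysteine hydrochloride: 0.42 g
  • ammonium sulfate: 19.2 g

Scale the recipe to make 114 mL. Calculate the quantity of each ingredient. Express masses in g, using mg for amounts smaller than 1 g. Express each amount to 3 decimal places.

soytone 1.260 g; L-cysteine hydrochloride 23.940 mg; ammonium sulfate 1.094 g

Ratio of target to recipe volume: 114 / 2000 = 0.057.
soytone: 22.1 g × (114 mL / 2000 mL) = 1.260 g
L-cysteine hydrochloride: 0.42 g × (114 mL / 2000 mL) = 0.02394 g = 23.940 mg
ammonium sulfate: 19.2 g × (114 mL / 2000 mL) = 1.094 g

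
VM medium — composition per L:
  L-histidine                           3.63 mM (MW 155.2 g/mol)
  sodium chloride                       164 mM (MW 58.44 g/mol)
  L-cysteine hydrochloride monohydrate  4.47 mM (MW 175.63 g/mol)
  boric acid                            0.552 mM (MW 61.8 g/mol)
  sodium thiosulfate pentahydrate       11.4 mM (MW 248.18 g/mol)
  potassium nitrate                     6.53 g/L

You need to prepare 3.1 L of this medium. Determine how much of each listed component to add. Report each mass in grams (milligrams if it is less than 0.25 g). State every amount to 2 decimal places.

Working volume: 3.1 L.
L-histidine: 3.63 mmol/L × 155.2 g/mol × 3.1 L ÷ 1000 = 1.75 g
sodium chloride: 164 mmol/L × 58.44 g/mol × 3.1 L ÷ 1000 = 29.71 g
L-cysteine hydrochloride monohydrate: 4.47 mmol/L × 175.63 g/mol × 3.1 L ÷ 1000 = 2.43 g
boric acid: 0.552 mmol/L × 61.8 mg/mmol × 3.1 L = 105.75 mg
sodium thiosulfate pentahydrate: 11.4 mmol/L × 248.18 g/mol × 3.1 L ÷ 1000 = 8.77 g
potassium nitrate: 6.53 g/L × 3.1 L = 20.24 g

L-histidine 1.75 g; sodium chloride 29.71 g; L-cysteine hydrochloride monohydrate 2.43 g; boric acid 105.75 mg; sodium thiosulfate pentahydrate 8.77 g; potassium nitrate 20.24 g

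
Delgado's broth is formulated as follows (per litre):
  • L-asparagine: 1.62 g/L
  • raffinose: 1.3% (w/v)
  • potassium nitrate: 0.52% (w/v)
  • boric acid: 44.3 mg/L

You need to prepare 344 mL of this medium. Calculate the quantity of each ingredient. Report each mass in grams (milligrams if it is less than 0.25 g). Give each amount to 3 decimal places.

Target volume = 344 mL = 0.344 L.
L-asparagine: 1.62 g/L × 0.344 L = 0.557 g
raffinose: 1.3 g per 100 mL × 344 mL ÷ 100 = 4.472 g
potassium nitrate: 0.52 g per 100 mL × 344 mL ÷ 100 = 1.789 g
boric acid: 44.3 mg/L × 0.344 L = 15.239 mg

L-asparagine 0.557 g; raffinose 4.472 g; potassium nitrate 1.789 g; boric acid 15.239 mg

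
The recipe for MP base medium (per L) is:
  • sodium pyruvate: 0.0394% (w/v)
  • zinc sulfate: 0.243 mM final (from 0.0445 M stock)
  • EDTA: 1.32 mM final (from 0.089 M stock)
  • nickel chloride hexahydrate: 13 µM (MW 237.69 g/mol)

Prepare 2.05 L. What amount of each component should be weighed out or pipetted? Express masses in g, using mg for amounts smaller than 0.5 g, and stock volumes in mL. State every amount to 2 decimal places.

Working volume: 2.05 L.
sodium pyruvate: 0.0394 g per 100 mL × 2050 mL ÷ 100 = 0.81 g
zinc sulfate: V = C2·V2/C1 = 0.243 mM × 2050 mL ÷ 44.5 mM = 11.19 mL
EDTA: C1V1 = C2V2 → 1.32 mM × 2050 mL ÷ 89 mM = 30.40 mL
nickel chloride hexahydrate: 13 µmol/L × 237.69 g/mol × 2.05 L ÷ 1000 = 6.33 mg

sodium pyruvate 0.81 g; zinc sulfate 11.19 mL; EDTA 30.40 mL; nickel chloride hexahydrate 6.33 mg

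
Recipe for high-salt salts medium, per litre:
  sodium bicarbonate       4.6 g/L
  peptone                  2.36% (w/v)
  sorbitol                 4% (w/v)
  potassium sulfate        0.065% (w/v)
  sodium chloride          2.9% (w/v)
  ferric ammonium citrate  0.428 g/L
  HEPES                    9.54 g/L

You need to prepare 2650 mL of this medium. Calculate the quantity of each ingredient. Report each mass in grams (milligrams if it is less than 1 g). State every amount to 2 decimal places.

sodium bicarbonate 12.19 g; peptone 62.54 g; sorbitol 106.00 g; potassium sulfate 1.72 g; sodium chloride 76.85 g; ferric ammonium citrate 1.13 g; HEPES 25.28 g

Target volume = 2650 mL = 2.65 L.
sodium bicarbonate: 4.6 g/L × 2.65 L = 12.19 g
peptone: 2.36% w/v = 23.6 g/L → 23.6 × 2.65 L = 62.54 g
sorbitol: 4 g per 100 mL × 2650 mL ÷ 100 = 106.00 g
potassium sulfate: 0.065 g per 100 mL × 2650 mL ÷ 100 = 1.72 g
sodium chloride: 2.9 g per 100 mL × 2650 mL ÷ 100 = 76.85 g
ferric ammonium citrate: 0.428 g/L × 2.65 L = 1.13 g
HEPES: 9.54 g/L × 2.65 L = 25.28 g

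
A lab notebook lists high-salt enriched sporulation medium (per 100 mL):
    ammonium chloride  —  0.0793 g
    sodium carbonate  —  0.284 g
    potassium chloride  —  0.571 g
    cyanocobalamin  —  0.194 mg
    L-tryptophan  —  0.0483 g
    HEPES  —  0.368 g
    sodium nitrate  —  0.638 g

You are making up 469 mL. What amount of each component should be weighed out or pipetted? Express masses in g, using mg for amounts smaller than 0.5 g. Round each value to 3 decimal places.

ammonium chloride 371.917 mg; sodium carbonate 1.332 g; potassium chloride 2.678 g; cyanocobalamin 0.910 mg; L-tryptophan 226.527 mg; HEPES 1.726 g; sodium nitrate 2.992 g

Scale factor = 469 mL / 100 mL = 4.69.
ammonium chloride: 0.0793 g × (469 mL / 100 mL) = 0.371917 g = 371.917 mg
sodium carbonate: 0.284 g × (469 mL / 100 mL) = 1.332 g
potassium chloride: 0.571 g × (469 mL / 100 mL) = 2.678 g
cyanocobalamin: 0.194 mg × (469 mL / 100 mL) = 0.910 mg
L-tryptophan: 0.0483 g × (469 mL / 100 mL) = 0.226527 g = 226.527 mg
HEPES: 0.368 g × (469 mL / 100 mL) = 1.726 g
sodium nitrate: 0.638 g × (469 mL / 100 mL) = 2.992 g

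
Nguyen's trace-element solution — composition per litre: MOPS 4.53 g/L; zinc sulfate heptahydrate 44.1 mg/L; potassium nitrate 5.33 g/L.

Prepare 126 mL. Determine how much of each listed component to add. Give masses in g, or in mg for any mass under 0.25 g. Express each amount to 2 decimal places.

Working volume: 126 mL = 0.126 L.
MOPS: 4.53 g/L × 0.126 L = 0.57 g
zinc sulfate heptahydrate: 44.1 mg/L × 0.126 L = 5.56 mg
potassium nitrate: 5.33 g/L × 0.126 L = 0.67 g

MOPS 0.57 g; zinc sulfate heptahydrate 5.56 mg; potassium nitrate 0.67 g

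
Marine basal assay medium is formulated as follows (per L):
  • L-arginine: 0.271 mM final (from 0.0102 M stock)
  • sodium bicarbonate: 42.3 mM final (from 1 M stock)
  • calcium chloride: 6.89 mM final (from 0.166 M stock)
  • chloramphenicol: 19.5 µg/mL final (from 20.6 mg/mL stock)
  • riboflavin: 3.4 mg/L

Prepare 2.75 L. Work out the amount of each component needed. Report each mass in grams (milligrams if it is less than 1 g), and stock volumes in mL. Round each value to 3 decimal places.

L-arginine 73.064 mL; sodium bicarbonate 116.325 mL; calcium chloride 114.142 mL; chloramphenicol 2.603 mL; riboflavin 9.350 mg

Working volume: 2.75 L.
L-arginine: dilute stock: 0.271 mM × 2750 mL ÷ 10.2 mM = 73.064 mL
sodium bicarbonate: C1V1 = C2V2 → 42.3 mM × 2750 mL ÷ 1000 mM = 116.325 mL
calcium chloride: V = C2·V2/C1 = 6.89 mM × 2750 mL ÷ 166 mM = 114.142 mL
chloramphenicol: V = C2·V2/C1 = 19.5 µg/mL × 2750 mL ÷ 20600 µg/mL = 2.603 mL
riboflavin: 3.4 mg/L × 2.75 L = 9.350 mg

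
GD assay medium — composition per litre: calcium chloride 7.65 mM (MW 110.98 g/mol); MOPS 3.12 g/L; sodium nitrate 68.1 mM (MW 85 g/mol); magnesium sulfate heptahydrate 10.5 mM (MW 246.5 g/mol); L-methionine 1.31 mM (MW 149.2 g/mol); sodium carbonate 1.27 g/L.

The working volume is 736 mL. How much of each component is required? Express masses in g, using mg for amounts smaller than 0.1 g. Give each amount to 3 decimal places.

Working volume: 736 mL = 0.736 L.
calcium chloride: 7.65 mmol/L × 110.98 g/mol × 0.736 L ÷ 1000 = 0.625 g
MOPS: 3.12 g/L × 0.736 L = 2.296 g
sodium nitrate: 68.1 mmol/L × 85 g/mol × 0.736 L ÷ 1000 = 4.260 g
magnesium sulfate heptahydrate: 10.5 mmol/L × 246.5 g/mol × 0.736 L ÷ 1000 = 1.905 g
L-methionine: 1.31 mmol/L × 149.2 g/mol × 0.736 L ÷ 1000 = 0.144 g
sodium carbonate: 1.27 g/L × 0.736 L = 0.935 g

calcium chloride 0.625 g; MOPS 2.296 g; sodium nitrate 4.260 g; magnesium sulfate heptahydrate 1.905 g; L-methionine 0.144 g; sodium carbonate 0.935 g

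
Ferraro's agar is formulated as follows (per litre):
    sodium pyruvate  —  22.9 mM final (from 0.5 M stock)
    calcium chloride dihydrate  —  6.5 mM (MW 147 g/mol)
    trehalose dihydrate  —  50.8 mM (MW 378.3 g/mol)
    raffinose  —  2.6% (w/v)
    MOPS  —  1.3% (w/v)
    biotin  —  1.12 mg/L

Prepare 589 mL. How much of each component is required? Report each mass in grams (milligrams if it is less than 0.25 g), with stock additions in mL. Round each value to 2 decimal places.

Target volume = 589 mL = 0.589 L.
sodium pyruvate: dilute stock: 22.9 mM × 589 mL ÷ 500 mM = 26.98 mL
calcium chloride dihydrate: 6.5 mmol/L × 147 g/mol × 0.589 L ÷ 1000 = 0.56 g
trehalose dihydrate: 50.8 mmol/L × 378.3 g/mol × 0.589 L ÷ 1000 = 11.32 g
raffinose: 2.6 g per 100 mL × 589 mL ÷ 100 = 15.31 g
MOPS: 1.3 g per 100 mL × 589 mL ÷ 100 = 7.66 g
biotin: 1.12 mg/L × 0.589 L = 0.66 mg

sodium pyruvate 26.98 mL; calcium chloride dihydrate 0.56 g; trehalose dihydrate 11.32 g; raffinose 15.31 g; MOPS 7.66 g; biotin 0.66 mg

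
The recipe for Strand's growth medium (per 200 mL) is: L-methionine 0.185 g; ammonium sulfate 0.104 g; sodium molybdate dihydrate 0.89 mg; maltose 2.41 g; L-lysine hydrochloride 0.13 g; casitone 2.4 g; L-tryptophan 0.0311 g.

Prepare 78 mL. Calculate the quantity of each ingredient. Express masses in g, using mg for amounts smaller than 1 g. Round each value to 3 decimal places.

Scale factor = 78 mL / 200 mL = 0.39.
L-methionine: 0.185 g × (78 mL / 200 mL) = 0.07215 g = 72.150 mg
ammonium sulfate: 0.104 g × (78 mL / 200 mL) = 0.04056 g = 40.560 mg
sodium molybdate dihydrate: 0.89 mg × (78 mL / 200 mL) = 0.347 mg
maltose: 2.41 g × (78 mL / 200 mL) = 0.9399 g = 939.900 mg
L-lysine hydrochloride: 0.13 g × (78 mL / 200 mL) = 0.0507 g = 50.700 mg
casitone: 2.4 g × (78 mL / 200 mL) = 0.936 g = 936.000 mg
L-tryptophan: 0.0311 g × (78 mL / 200 mL) = 0.012129 g = 12.129 mg

L-methionine 72.150 mg; ammonium sulfate 40.560 mg; sodium molybdate dihydrate 0.347 mg; maltose 939.900 mg; L-lysine hydrochloride 50.700 mg; casitone 936.000 mg; L-tryptophan 12.129 mg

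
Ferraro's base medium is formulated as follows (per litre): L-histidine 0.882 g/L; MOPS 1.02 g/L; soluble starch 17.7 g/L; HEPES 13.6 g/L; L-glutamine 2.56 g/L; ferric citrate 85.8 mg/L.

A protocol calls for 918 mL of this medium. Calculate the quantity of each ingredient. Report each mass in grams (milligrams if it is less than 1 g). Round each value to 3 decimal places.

L-histidine 809.676 mg; MOPS 936.360 mg; soluble starch 16.249 g; HEPES 12.485 g; L-glutamine 2.350 g; ferric citrate 78.764 mg

Working volume: 918 mL = 0.918 L.
L-histidine: 0.882 g/L × 0.918 L = 0.809676 g = 809.676 mg
MOPS: 1.02 g/L × 0.918 L = 0.93636 g = 936.360 mg
soluble starch: 17.7 g/L × 0.918 L = 16.249 g
HEPES: 13.6 g/L × 0.918 L = 12.485 g
L-glutamine: 2.56 g/L × 0.918 L = 2.350 g
ferric citrate: 85.8 mg/L × 0.918 L = 78.764 mg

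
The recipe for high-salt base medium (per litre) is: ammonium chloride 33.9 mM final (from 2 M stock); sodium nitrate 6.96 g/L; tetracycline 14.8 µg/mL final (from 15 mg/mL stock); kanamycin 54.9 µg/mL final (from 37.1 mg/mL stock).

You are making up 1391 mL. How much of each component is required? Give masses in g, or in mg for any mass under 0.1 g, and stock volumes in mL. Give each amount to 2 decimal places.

ammonium chloride 23.58 mL; sodium nitrate 9.68 g; tetracycline 1.37 mL; kanamycin 2.06 mL

Working volume: 1391 mL = 1.391 L.
ammonium chloride: dilute stock: 33.9 mM × 1391 mL ÷ 2000 mM = 23.58 mL
sodium nitrate: 6.96 g/L × 1.391 L = 9.68 g
tetracycline: dilute stock: 14.8 µg/mL × 1391 mL ÷ 15000 µg/mL = 1.37 mL
kanamycin: C1V1 = C2V2 → 54.9 µg/mL × 1391 mL ÷ 37100 µg/mL = 2.06 mL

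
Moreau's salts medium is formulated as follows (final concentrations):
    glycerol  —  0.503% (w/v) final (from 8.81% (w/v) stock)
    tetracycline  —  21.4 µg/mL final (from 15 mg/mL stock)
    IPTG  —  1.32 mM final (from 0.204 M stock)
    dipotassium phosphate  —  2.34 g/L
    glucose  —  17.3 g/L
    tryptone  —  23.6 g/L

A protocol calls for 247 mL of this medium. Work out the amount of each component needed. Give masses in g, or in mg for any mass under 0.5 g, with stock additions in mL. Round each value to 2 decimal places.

glycerol 14.10 mL; tetracycline 0.35 mL; IPTG 1.60 mL; dipotassium phosphate 0.58 g; glucose 4.27 g; tryptone 5.83 g

Working volume: 247 mL = 0.247 L.
glycerol: V = C2·V2/C1 = 0.503% ÷ 8.81% × 247 mL = 14.10 mL
tetracycline: V = C2·V2/C1 = 21.4 µg/mL × 247 mL ÷ 15000 µg/mL = 0.35 mL
IPTG: dilute stock: 1.32 mM × 247 mL ÷ 204 mM = 1.60 mL
dipotassium phosphate: 2.34 g/L × 0.247 L = 0.58 g
glucose: 17.3 g/L × 0.247 L = 4.27 g
tryptone: 23.6 g/L × 0.247 L = 5.83 g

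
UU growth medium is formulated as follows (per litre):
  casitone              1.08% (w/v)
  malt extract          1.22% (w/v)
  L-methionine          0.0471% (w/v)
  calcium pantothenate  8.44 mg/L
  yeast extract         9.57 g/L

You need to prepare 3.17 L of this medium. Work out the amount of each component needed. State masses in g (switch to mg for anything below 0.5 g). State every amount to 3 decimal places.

Scale factor relative to 1 L: 3.17.
casitone: 1.08 g per 100 mL × 3170 mL ÷ 100 = 34.236 g
malt extract: 1.22% w/v = 12.2 g/L → 12.2 × 3.17 L = 38.674 g
L-methionine: 0.0471 g per 100 mL × 3170 mL ÷ 100 = 1.493 g
calcium pantothenate: 8.44 mg/L × 3.17 L = 26.755 mg
yeast extract: 9.57 g/L × 3.17 L = 30.337 g

casitone 34.236 g; malt extract 38.674 g; L-methionine 1.493 g; calcium pantothenate 26.755 mg; yeast extract 30.337 g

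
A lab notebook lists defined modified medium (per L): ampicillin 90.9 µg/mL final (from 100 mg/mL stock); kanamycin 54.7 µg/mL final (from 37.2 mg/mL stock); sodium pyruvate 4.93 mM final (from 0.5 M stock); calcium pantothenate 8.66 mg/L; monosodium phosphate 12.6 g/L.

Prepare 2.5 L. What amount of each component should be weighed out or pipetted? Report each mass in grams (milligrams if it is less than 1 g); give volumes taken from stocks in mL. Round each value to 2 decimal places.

ampicillin 2.27 mL; kanamycin 3.68 mL; sodium pyruvate 24.65 mL; calcium pantothenate 21.65 mg; monosodium phosphate 31.50 g

Scale factor relative to 1 L: 2.5.
ampicillin: C1V1 = C2V2 → 90.9 µg/mL × 2500 mL ÷ 100000 µg/mL = 2.27 mL
kanamycin: dilute stock: 54.7 µg/mL × 2500 mL ÷ 37200 µg/mL = 3.68 mL
sodium pyruvate: dilute stock: 4.93 mM × 2500 mL ÷ 500 mM = 24.65 mL
calcium pantothenate: 8.66 mg/L × 2.5 L = 21.65 mg
monosodium phosphate: 12.6 g/L × 2.5 L = 31.50 g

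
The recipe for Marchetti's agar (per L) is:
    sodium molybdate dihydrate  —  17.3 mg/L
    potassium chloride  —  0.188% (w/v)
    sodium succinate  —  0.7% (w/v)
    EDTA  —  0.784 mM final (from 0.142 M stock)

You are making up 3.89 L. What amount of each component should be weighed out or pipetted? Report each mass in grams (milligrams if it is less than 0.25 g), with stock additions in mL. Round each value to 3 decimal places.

sodium molybdate dihydrate 67.297 mg; potassium chloride 7.313 g; sodium succinate 27.230 g; EDTA 21.477 mL

Working volume: 3.89 L.
sodium molybdate dihydrate: 17.3 mg/L × 3.89 L = 67.297 mg
potassium chloride: 0.188 g per 100 mL × 3890 mL ÷ 100 = 7.313 g
sodium succinate: 0.7 g per 100 mL × 3890 mL ÷ 100 = 27.230 g
EDTA: dilute stock: 0.784 mM × 3890 mL ÷ 142 mM = 21.477 mL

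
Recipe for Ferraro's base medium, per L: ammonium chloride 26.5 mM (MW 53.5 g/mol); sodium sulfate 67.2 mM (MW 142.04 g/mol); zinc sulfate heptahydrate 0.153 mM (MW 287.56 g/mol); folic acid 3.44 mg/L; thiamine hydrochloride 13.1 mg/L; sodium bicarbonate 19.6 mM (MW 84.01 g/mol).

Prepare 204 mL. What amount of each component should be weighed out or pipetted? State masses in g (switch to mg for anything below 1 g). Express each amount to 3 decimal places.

Target volume = 204 mL = 0.204 L.
ammonium chloride: 26.5 mmol/L × 53.5 mg/mmol × 0.204 L = 289.221 mg
sodium sulfate: 67.2 mmol/L × 142.04 g/mol × 0.204 L ÷ 1000 = 1.947 g
zinc sulfate heptahydrate: 0.153 mmol/L × 287.56 mg/mmol × 0.204 L = 8.975 mg
folic acid: 3.44 mg/L × 0.204 L = 0.702 mg
thiamine hydrochloride: 13.1 mg/L × 0.204 L = 2.672 mg
sodium bicarbonate: 19.6 mmol/L × 84.01 mg/mmol × 0.204 L = 335.906 mg

ammonium chloride 289.221 mg; sodium sulfate 1.947 g; zinc sulfate heptahydrate 8.975 mg; folic acid 0.702 mg; thiamine hydrochloride 2.672 mg; sodium bicarbonate 335.906 mg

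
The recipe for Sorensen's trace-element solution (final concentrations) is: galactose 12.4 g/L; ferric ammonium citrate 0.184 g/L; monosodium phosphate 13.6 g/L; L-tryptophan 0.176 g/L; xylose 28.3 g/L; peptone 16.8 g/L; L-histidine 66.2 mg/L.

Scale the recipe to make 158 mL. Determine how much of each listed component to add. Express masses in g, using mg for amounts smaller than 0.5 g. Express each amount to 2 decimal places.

Scale factor relative to 1 L: 0.158.
galactose: 12.4 g/L × 0.158 L = 1.96 g
ferric ammonium citrate: 0.184 g/L × 0.158 L = 0.029072 g = 29.07 mg
monosodium phosphate: 13.6 g/L × 0.158 L = 2.15 g
L-tryptophan: 0.176 g/L × 0.158 L = 0.027808 g = 27.81 mg
xylose: 28.3 g/L × 0.158 L = 4.47 g
peptone: 16.8 g/L × 0.158 L = 2.65 g
L-histidine: 66.2 mg/L × 0.158 L = 10.46 mg

galactose 1.96 g; ferric ammonium citrate 29.07 mg; monosodium phosphate 2.15 g; L-tryptophan 27.81 mg; xylose 4.47 g; peptone 2.65 g; L-histidine 10.46 mg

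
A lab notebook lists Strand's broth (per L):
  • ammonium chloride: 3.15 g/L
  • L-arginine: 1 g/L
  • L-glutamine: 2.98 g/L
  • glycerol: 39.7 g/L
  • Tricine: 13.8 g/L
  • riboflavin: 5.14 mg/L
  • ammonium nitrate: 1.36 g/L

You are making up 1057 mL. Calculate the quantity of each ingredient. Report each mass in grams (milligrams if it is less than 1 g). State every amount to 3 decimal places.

Target volume = 1057 mL = 1.057 L.
ammonium chloride: 3.15 g/L × 1.057 L = 3.330 g
L-arginine: 1 g/L × 1.057 L = 1.057 g
L-glutamine: 2.98 g/L × 1.057 L = 3.150 g
glycerol: 39.7 g/L × 1.057 L = 41.963 g
Tricine: 13.8 g/L × 1.057 L = 14.587 g
riboflavin: 5.14 mg/L × 1.057 L = 5.433 mg
ammonium nitrate: 1.36 g/L × 1.057 L = 1.438 g

ammonium chloride 3.330 g; L-arginine 1.057 g; L-glutamine 3.150 g; glycerol 41.963 g; Tricine 14.587 g; riboflavin 5.433 mg; ammonium nitrate 1.438 g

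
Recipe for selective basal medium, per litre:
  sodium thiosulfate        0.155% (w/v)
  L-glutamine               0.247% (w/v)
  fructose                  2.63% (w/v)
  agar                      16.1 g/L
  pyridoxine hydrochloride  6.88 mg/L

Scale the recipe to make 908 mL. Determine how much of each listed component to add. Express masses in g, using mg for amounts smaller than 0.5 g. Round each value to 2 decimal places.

sodium thiosulfate 1.41 g; L-glutamine 2.24 g; fructose 23.88 g; agar 14.62 g; pyridoxine hydrochloride 6.25 mg

Working volume: 908 mL = 0.908 L.
sodium thiosulfate: 0.155% w/v = 1.55 g/L → 1.55 × 0.908 L = 1.41 g
L-glutamine: 0.247 g per 100 mL × 908 mL ÷ 100 = 2.24 g
fructose: 2.63% w/v = 26.3 g/L → 26.3 × 0.908 L = 23.88 g
agar: 16.1 g/L × 0.908 L = 14.62 g
pyridoxine hydrochloride: 6.88 mg/L × 0.908 L = 6.25 mg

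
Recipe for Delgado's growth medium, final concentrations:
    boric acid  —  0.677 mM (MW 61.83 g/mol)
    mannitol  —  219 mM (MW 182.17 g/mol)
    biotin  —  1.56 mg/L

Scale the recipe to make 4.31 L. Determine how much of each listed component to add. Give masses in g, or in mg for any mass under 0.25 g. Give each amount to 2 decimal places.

boric acid 180.41 mg; mannitol 171.95 g; biotin 6.72 mg

Working volume: 4.31 L.
boric acid: 0.677 mmol/L × 61.83 mg/mmol × 4.31 L = 180.41 mg
mannitol: 219 mmol/L × 182.17 g/mol × 4.31 L ÷ 1000 = 171.95 g
biotin: 1.56 mg/L × 4.31 L = 6.72 mg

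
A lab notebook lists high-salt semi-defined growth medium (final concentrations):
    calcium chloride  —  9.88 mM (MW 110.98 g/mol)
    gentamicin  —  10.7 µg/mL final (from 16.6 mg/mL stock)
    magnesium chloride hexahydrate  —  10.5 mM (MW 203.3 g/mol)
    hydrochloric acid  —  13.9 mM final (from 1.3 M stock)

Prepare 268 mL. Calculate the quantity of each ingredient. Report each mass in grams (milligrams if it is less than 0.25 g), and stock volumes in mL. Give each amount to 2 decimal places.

calcium chloride 0.29 g; gentamicin 0.17 mL; magnesium chloride hexahydrate 0.57 g; hydrochloric acid 2.87 mL

Target volume = 268 mL = 0.268 L.
calcium chloride: 9.88 mmol/L × 110.98 g/mol × 0.268 L ÷ 1000 = 0.29 g
gentamicin: V = C2·V2/C1 = 10.7 µg/mL × 268 mL ÷ 16600 µg/mL = 0.17 mL
magnesium chloride hexahydrate: 10.5 mmol/L × 203.3 g/mol × 0.268 L ÷ 1000 = 0.57 g
hydrochloric acid: V = C2·V2/C1 = 13.9 mM × 268 mL ÷ 1300 mM = 2.87 mL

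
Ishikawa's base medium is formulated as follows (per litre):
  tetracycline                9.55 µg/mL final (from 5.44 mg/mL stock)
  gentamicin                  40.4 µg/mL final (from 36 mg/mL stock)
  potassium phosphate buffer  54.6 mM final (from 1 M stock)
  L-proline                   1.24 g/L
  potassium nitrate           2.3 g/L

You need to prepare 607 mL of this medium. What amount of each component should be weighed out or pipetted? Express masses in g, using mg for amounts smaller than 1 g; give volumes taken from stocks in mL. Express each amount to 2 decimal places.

tetracycline 1.07 mL; gentamicin 0.68 mL; potassium phosphate buffer 33.14 mL; L-proline 752.68 mg; potassium nitrate 1.40 g

Target volume = 607 mL = 0.607 L.
tetracycline: V = C2·V2/C1 = 9.55 µg/mL × 607 mL ÷ 5440 µg/mL = 1.07 mL
gentamicin: dilute stock: 40.4 µg/mL × 607 mL ÷ 36000 µg/mL = 0.68 mL
potassium phosphate buffer: C1V1 = C2V2 → 54.6 mM × 607 mL ÷ 1000 mM = 33.14 mL
L-proline: 1.24 g/L × 0.607 L = 0.75268 g = 752.68 mg
potassium nitrate: 2.3 g/L × 0.607 L = 1.40 g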